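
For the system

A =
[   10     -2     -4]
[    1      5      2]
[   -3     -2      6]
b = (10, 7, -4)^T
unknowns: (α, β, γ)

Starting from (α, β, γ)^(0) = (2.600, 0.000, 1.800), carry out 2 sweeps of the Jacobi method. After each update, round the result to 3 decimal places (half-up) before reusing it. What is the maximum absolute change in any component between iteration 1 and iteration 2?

0.643

Iteration 1:
  α = (10 - (-2)·0.000 - (-4)·1.800) / (10) = 1.720
  β = (7 - (1)·2.600 - (2)·1.800) / (5) = 0.160
  γ = (-4 - (-3)·2.600 - (-2)·0.000) / (6) = 0.633
Iteration 2:
  α = (10 - (-2)·0.160 - (-4)·0.633) / (10) = 1.285
  β = (7 - (1)·1.720 - (2)·0.633) / (5) = 0.803
  γ = (-4 - (-3)·1.720 - (-2)·0.160) / (6) = 0.247
Change: (-0.435, 0.643, -0.386) → max |·| = 0.643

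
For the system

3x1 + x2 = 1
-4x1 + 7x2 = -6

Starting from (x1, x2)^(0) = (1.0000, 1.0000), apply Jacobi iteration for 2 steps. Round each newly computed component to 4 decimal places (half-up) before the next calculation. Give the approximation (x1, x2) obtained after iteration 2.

Iteration 1:
  x1 = (1 - (1)·1.0000) / (3) = 0.0000
  x2 = (-6 - (-4)·1.0000) / (7) = -0.2857
Iteration 2:
  x1 = (1 - (1)·-0.2857) / (3) = 0.4286
  x2 = (-6 - (-4)·0.0000) / (7) = -0.8571

(0.4286, -0.8571)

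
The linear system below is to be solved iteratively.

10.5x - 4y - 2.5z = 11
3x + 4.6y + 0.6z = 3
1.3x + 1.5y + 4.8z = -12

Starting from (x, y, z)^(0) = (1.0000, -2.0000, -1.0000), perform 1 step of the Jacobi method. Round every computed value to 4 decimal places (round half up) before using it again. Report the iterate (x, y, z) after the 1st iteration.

(0.0476, 0.1304, -2.1458)

Iteration 1:
  x = (11 - (-4)·-2.0000 - (-2.5)·-1.0000) / (10.5) = 0.0476
  y = (3 - (3)·1.0000 - (0.6)·-1.0000) / (4.6) = 0.1304
  z = (-12 - (1.3)·1.0000 - (1.5)·-2.0000) / (4.8) = -2.1458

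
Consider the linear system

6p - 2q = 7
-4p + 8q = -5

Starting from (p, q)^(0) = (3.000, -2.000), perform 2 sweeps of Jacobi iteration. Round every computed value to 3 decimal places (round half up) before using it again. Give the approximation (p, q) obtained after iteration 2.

(1.458, -0.375)

Iteration 1:
  p = (7 - (-2)·-2.000) / (6) = 0.500
  q = (-5 - (-4)·3.000) / (8) = 0.875
Iteration 2:
  p = (7 - (-2)·0.875) / (6) = 1.458
  q = (-5 - (-4)·0.500) / (8) = -0.375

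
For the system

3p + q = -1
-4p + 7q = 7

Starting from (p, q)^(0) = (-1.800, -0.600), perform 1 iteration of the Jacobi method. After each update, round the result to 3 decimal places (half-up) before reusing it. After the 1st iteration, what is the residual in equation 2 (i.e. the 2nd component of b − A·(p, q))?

6.671

Iteration 1:
  p = (-1 - (1)·-0.600) / (3) = -0.133
  q = (7 - (-4)·-1.800) / (7) = -0.029
Residual b − A·x = (-0.572, 6.671)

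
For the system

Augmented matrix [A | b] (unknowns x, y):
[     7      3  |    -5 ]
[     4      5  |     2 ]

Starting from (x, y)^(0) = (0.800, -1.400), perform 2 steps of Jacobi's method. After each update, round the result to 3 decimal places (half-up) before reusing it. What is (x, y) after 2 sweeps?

(-0.611, 0.491)

Iteration 1:
  x = (-5 - (3)·-1.400) / (7) = -0.114
  y = (2 - (4)·0.800) / (5) = -0.240
Iteration 2:
  x = (-5 - (3)·-0.240) / (7) = -0.611
  y = (2 - (4)·-0.114) / (5) = 0.491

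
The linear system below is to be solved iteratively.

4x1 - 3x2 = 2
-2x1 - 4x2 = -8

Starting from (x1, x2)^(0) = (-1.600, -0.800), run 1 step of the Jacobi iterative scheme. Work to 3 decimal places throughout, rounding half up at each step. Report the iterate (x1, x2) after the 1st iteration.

Iteration 1:
  x1 = (2 - (-3)·-0.800) / (4) = -0.100
  x2 = (-8 - (-2)·-1.600) / (-4) = 2.800

(-0.100, 2.800)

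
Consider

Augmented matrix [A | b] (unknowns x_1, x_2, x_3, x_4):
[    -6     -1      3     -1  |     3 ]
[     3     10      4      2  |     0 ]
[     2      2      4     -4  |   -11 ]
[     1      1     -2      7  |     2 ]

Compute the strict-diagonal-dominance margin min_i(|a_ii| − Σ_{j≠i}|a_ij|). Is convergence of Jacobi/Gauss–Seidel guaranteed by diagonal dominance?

-4

row 1: |-6| − (1+3+1) = 1
row 2: |10| − (3+4+2) = 1
row 3: |4| − (2+2+4) = -4
row 4: |7| − (1+1+2) = 3
minimum over rows = -4 → not strictly diagonally dominant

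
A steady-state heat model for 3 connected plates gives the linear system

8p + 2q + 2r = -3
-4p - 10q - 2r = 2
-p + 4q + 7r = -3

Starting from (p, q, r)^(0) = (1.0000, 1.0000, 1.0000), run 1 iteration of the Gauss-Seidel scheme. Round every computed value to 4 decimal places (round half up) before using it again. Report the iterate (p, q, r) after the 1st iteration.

Iteration 1:
  p = (-3 - (2)·1.0000 - (2)·1.0000) / (8) = -0.8750
  q = (2 - (-4)·-0.8750 - (-2)·1.0000) / (-10) = -0.0500
  r = (-3 - (-1)·-0.8750 - (4)·-0.0500) / (7) = -0.5250

(-0.8750, -0.0500, -0.5250)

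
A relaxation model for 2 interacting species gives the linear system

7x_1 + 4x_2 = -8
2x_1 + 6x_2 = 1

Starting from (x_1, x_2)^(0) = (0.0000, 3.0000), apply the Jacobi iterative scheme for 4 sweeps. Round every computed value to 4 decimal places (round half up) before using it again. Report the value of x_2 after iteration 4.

Iteration 1:
  x_1 = (-8 - (4)·3.0000) / (7) = -2.8571
  x_2 = (1 - (2)·0.0000) / (6) = 0.1667
Iteration 2:
  x_1 = (-8 - (4)·0.1667) / (7) = -1.2381
  x_2 = (1 - (2)·-2.8571) / (6) = 1.1190
Iteration 3:
  x_1 = (-8 - (4)·1.1190) / (7) = -1.7823
  x_2 = (1 - (2)·-1.2381) / (6) = 0.5794
Iteration 4:
  x_1 = (-8 - (4)·0.5794) / (7) = -1.4739
  x_2 = (1 - (2)·-1.7823) / (6) = 0.7608

0.7608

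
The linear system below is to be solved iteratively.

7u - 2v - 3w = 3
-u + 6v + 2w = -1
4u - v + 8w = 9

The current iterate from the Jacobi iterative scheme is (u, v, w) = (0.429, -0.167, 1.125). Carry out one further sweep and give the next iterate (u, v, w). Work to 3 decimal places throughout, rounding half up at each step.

One sweep:
  u = (3 - (-2)·-0.167 - (-3)·1.125) / (7) = 0.863
  v = (-1 - (-1)·0.429 - (2)·1.125) / (6) = -0.470
  w = (9 - (4)·0.429 - (-1)·-0.167) / (8) = 0.890

(0.863, -0.470, 0.890)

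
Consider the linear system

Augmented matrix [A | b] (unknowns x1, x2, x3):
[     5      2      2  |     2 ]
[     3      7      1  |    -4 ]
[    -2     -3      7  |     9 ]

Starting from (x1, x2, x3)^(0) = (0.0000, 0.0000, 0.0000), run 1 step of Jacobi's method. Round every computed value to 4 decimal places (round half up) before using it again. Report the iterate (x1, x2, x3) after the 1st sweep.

Iteration 1:
  x1 = (2 - (2)·0.0000 - (2)·0.0000) / (5) = 0.4000
  x2 = (-4 - (3)·0.0000 - (1)·0.0000) / (7) = -0.5714
  x3 = (9 - (-2)·0.0000 - (-3)·0.0000) / (7) = 1.2857

(0.4000, -0.5714, 1.2857)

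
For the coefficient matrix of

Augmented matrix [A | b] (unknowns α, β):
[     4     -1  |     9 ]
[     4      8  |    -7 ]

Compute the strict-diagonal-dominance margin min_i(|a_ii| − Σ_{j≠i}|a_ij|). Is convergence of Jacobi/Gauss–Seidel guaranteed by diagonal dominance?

3

row 1: |4| − (1) = 3
row 2: |8| − (4) = 4
minimum over rows = 3 → strictly diagonally dominant (convergence guaranteed)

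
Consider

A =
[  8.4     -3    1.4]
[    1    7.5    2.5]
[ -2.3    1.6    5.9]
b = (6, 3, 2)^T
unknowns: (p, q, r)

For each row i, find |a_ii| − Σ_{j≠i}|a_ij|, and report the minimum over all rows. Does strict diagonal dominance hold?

2

row 1: |8.4| − (3+1.4) = 4
row 2: |7.5| − (1+2.5) = 4
row 3: |5.9| − (2.3+1.6) = 2
minimum over rows = 2 → strictly diagonally dominant (convergence guaranteed)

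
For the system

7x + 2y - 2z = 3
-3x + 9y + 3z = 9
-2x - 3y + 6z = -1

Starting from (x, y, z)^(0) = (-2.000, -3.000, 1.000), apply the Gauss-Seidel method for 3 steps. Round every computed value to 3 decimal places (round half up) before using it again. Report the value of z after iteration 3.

Iteration 1:
  x = (3 - (2)·-3.000 - (-2)·1.000) / (7) = 1.571
  y = (9 - (-3)·1.571 - (3)·1.000) / (9) = 1.190
  z = (-1 - (-2)·1.571 - (-3)·1.190) / (6) = 0.952
Iteration 2:
  x = (3 - (2)·1.190 - (-2)·0.952) / (7) = 0.361
  y = (9 - (-3)·0.361 - (3)·0.952) / (9) = 0.803
  z = (-1 - (-2)·0.361 - (-3)·0.803) / (6) = 0.355
Iteration 3:
  x = (3 - (2)·0.803 - (-2)·0.355) / (7) = 0.301
  y = (9 - (-3)·0.301 - (3)·0.355) / (9) = 0.982
  z = (-1 - (-2)·0.301 - (-3)·0.982) / (6) = 0.425

0.425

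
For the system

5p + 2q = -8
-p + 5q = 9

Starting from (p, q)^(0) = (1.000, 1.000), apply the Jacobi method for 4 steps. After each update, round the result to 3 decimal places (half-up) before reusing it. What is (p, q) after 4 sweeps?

Iteration 1:
  p = (-8 - (2)·1.000) / (5) = -2.000
  q = (9 - (-1)·1.000) / (5) = 2.000
Iteration 2:
  p = (-8 - (2)·2.000) / (5) = -2.400
  q = (9 - (-1)·-2.000) / (5) = 1.400
Iteration 3:
  p = (-8 - (2)·1.400) / (5) = -2.160
  q = (9 - (-1)·-2.400) / (5) = 1.320
Iteration 4:
  p = (-8 - (2)·1.320) / (5) = -2.128
  q = (9 - (-1)·-2.160) / (5) = 1.368

(-2.128, 1.368)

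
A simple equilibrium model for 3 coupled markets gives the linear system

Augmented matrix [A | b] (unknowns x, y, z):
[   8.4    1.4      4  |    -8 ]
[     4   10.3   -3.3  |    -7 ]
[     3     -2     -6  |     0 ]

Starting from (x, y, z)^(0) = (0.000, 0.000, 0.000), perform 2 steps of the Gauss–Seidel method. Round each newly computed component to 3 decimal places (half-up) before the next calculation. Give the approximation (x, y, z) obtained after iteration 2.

Iteration 1:
  x = (-8 - (1.4)·0.000 - (4)·0.000) / (8.4) = -0.952
  y = (-7 - (4)·-0.952 - (-3.3)·0.000) / (10.3) = -0.310
  z = (0 - (3)·-0.952 - (-2)·-0.310) / (-6) = -0.373
Iteration 2:
  x = (-8 - (1.4)·-0.310 - (4)·-0.373) / (8.4) = -0.723
  y = (-7 - (4)·-0.723 - (-3.3)·-0.373) / (10.3) = -0.518
  z = (0 - (3)·-0.723 - (-2)·-0.518) / (-6) = -0.189

(-0.723, -0.518, -0.189)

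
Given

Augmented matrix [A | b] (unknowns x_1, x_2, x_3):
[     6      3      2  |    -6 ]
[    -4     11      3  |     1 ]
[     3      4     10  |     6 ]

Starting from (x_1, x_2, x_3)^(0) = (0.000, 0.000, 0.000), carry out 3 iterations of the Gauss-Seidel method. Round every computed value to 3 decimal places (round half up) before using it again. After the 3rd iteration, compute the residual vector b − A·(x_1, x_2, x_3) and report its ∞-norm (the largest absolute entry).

0.096

Iteration 1:
  x_1 = (-6 - (3)·0.000 - (2)·0.000) / (6) = -1.000
  x_2 = (1 - (-4)·-1.000 - (3)·0.000) / (11) = -0.273
  x_3 = (6 - (3)·-1.000 - (4)·-0.273) / (10) = 1.009
Iteration 2:
  x_1 = (-6 - (3)·-0.273 - (2)·1.009) / (6) = -1.200
  x_2 = (1 - (-4)·-1.200 - (3)·1.009) / (11) = -0.621
  x_3 = (6 - (3)·-1.200 - (4)·-0.621) / (10) = 1.208
Iteration 3:
  x_1 = (-6 - (3)·-0.621 - (2)·1.208) / (6) = -1.092
  x_2 = (1 - (-4)·-1.092 - (3)·1.208) / (11) = -0.636
  x_3 = (6 - (3)·-1.092 - (4)·-0.636) / (10) = 1.182
Residual b − A·x = (0.096, 0.082, 0.000); ∞-norm = 0.096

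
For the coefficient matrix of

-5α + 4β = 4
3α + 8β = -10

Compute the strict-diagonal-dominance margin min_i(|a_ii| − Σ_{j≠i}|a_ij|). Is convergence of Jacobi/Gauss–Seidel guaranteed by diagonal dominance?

1

row 1: |-5| − (4) = 1
row 2: |8| − (3) = 5
minimum over rows = 1 → strictly diagonally dominant (convergence guaranteed)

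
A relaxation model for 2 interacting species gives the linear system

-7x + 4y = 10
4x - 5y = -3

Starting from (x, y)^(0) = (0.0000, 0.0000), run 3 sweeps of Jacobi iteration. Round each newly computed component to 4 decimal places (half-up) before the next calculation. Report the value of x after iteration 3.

Iteration 1:
  x = (10 - (4)·0.0000) / (-7) = -1.4286
  y = (-3 - (4)·0.0000) / (-5) = 0.6000
Iteration 2:
  x = (10 - (4)·0.6000) / (-7) = -1.0857
  y = (-3 - (4)·-1.4286) / (-5) = -0.5429
Iteration 3:
  x = (10 - (4)·-0.5429) / (-7) = -1.7388
  y = (-3 - (4)·-1.0857) / (-5) = -0.2686

-1.7388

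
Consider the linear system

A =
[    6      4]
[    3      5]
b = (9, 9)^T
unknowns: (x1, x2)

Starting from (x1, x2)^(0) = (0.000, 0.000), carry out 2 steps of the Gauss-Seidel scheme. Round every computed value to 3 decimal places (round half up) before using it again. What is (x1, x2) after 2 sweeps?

(0.900, 1.260)

Iteration 1:
  x1 = (9 - (4)·0.000) / (6) = 1.500
  x2 = (9 - (3)·1.500) / (5) = 0.900
Iteration 2:
  x1 = (9 - (4)·0.900) / (6) = 0.900
  x2 = (9 - (3)·0.900) / (5) = 1.260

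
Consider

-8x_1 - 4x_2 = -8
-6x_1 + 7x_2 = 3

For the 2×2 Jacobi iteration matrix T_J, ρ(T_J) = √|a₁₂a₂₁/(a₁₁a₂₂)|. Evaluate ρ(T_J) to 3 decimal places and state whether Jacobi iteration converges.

0.655

a₁₂a₂₁/(a₁₁a₂₂) = (-4)·(-6) / ((-8)·(7)) = -0.428571
ρ = √|-0.428571| = √0.428571 = 0.655
ρ < 1, so Jacobi converges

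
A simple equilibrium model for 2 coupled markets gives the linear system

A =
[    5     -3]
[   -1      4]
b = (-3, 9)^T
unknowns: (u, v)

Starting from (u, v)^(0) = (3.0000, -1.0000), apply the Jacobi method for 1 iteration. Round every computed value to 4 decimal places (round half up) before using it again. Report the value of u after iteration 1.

-1.2000

Iteration 1:
  u = (-3 - (-3)·-1.0000) / (5) = -1.2000
  v = (9 - (-1)·3.0000) / (4) = 3.0000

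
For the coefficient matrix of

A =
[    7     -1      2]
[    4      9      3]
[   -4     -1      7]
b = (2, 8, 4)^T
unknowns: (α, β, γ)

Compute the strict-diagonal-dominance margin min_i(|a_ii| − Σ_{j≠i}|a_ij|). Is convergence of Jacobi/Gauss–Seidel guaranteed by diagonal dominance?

2

row 1: |7| − (1+2) = 4
row 2: |9| − (4+3) = 2
row 3: |7| − (4+1) = 2
minimum over rows = 2 → strictly diagonally dominant (convergence guaranteed)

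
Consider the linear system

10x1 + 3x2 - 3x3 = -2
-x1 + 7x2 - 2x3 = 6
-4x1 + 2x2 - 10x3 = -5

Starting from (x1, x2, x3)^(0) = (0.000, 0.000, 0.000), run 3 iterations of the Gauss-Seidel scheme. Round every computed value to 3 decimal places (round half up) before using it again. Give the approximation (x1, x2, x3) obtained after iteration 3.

(-0.272, 1.046, 0.818)

Iteration 1:
  x1 = (-2 - (3)·0.000 - (-3)·0.000) / (10) = -0.200
  x2 = (6 - (-1)·-0.200 - (-2)·0.000) / (7) = 0.829
  x3 = (-5 - (-4)·-0.200 - (2)·0.829) / (-10) = 0.746
Iteration 2:
  x1 = (-2 - (3)·0.829 - (-3)·0.746) / (10) = -0.225
  x2 = (6 - (-1)·-0.225 - (-2)·0.746) / (7) = 1.038
  x3 = (-5 - (-4)·-0.225 - (2)·1.038) / (-10) = 0.798
Iteration 3:
  x1 = (-2 - (3)·1.038 - (-3)·0.798) / (10) = -0.272
  x2 = (6 - (-1)·-0.272 - (-2)·0.798) / (7) = 1.046
  x3 = (-5 - (-4)·-0.272 - (2)·1.046) / (-10) = 0.818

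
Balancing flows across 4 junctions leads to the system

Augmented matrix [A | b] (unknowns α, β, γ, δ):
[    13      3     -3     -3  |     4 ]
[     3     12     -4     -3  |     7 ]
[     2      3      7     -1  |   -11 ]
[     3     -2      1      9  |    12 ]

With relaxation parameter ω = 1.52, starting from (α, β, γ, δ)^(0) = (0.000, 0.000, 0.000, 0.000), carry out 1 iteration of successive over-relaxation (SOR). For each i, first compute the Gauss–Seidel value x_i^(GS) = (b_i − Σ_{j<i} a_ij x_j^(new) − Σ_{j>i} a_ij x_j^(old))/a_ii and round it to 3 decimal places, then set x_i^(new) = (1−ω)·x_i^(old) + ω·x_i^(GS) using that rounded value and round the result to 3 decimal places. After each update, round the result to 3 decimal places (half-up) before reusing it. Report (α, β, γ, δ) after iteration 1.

(0.468, 0.708, -3.054, 2.544)

Iteration 1:
  α: GS value = (4 - (3)·0.000 - (-3)·0.000 - (-3)·0.000) / (13) = 0.308;  α ← (1−ω)·0.000 + ω·0.308 = 0.468
  β: GS value = (7 - (3)·0.468 - (-4)·0.000 - (-3)·0.000) / (12) = 0.466;  β ← (1−ω)·0.000 + ω·0.466 = 0.708
  γ: GS value = (-11 - (2)·0.468 - (3)·0.708 - (-1)·0.000) / (7) = -2.009;  γ ← (1−ω)·0.000 + ω·-2.009 = -3.054
  δ: GS value = (12 - (3)·0.468 - (-2)·0.708 - (1)·-3.054) / (9) = 1.674;  δ ← (1−ω)·0.000 + ω·1.674 = 2.544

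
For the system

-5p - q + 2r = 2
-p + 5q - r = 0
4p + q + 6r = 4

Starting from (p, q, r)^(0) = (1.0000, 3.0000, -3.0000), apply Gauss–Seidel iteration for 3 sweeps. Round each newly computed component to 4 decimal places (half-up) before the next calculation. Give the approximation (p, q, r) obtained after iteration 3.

(-0.4902, -0.0824, 1.0072)

Iteration 1:
  p = (2 - (-1)·3.0000 - (2)·-3.0000) / (-5) = -2.2000
  q = (0 - (-1)·-2.2000 - (-1)·-3.0000) / (5) = -1.0400
  r = (4 - (4)·-2.2000 - (1)·-1.0400) / (6) = 2.3067
Iteration 2:
  p = (2 - (-1)·-1.0400 - (2)·2.3067) / (-5) = 0.7307
  q = (0 - (-1)·0.7307 - (-1)·2.3067) / (5) = 0.6075
  r = (4 - (4)·0.7307 - (1)·0.6075) / (6) = 0.0783
Iteration 3:
  p = (2 - (-1)·0.6075 - (2)·0.0783) / (-5) = -0.4902
  q = (0 - (-1)·-0.4902 - (-1)·0.0783) / (5) = -0.0824
  r = (4 - (4)·-0.4902 - (1)·-0.0824) / (6) = 1.0072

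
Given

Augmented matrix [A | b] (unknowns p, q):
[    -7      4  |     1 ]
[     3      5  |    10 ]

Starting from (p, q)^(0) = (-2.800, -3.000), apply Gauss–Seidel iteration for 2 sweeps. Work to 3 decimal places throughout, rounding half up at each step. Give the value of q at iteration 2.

Iteration 1:
  p = (1 - (4)·-3.000) / (-7) = -1.857
  q = (10 - (3)·-1.857) / (5) = 3.114
Iteration 2:
  p = (1 - (4)·3.114) / (-7) = 1.637
  q = (10 - (3)·1.637) / (5) = 1.018

1.018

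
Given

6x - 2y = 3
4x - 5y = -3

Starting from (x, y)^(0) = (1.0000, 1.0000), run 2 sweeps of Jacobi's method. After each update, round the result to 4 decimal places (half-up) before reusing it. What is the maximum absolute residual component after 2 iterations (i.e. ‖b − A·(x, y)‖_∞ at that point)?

Iteration 1:
  x = (3 - (-2)·1.0000) / (6) = 0.8333
  y = (-3 - (4)·1.0000) / (-5) = 1.4000
Iteration 2:
  x = (3 - (-2)·1.4000) / (6) = 0.9667
  y = (-3 - (4)·0.8333) / (-5) = 1.2666
Residual b − A·x = (-0.2670, -0.5338); ∞-norm = 0.5338

0.5338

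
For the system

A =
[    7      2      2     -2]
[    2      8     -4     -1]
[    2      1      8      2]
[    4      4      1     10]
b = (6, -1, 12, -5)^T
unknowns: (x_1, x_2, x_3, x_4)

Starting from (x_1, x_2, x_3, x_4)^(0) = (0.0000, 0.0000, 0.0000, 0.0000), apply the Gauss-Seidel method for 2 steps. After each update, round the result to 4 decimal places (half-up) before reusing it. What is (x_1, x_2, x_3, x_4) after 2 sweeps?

(0.3347, 0.3504, 1.5825, -0.9323)

Iteration 1:
  x_1 = (6 - (2)·0.0000 - (2)·0.0000 - (-2)·0.0000) / (7) = 0.8571
  x_2 = (-1 - (2)·0.8571 - (-4)·0.0000 - (-1)·0.0000) / (8) = -0.3393
  x_3 = (12 - (2)·0.8571 - (1)·-0.3393 - (2)·0.0000) / (8) = 1.3281
  x_4 = (-5 - (4)·0.8571 - (4)·-0.3393 - (1)·1.3281) / (10) = -0.8399
Iteration 2:
  x_1 = (6 - (2)·-0.3393 - (2)·1.3281 - (-2)·-0.8399) / (7) = 0.3347
  x_2 = (-1 - (2)·0.3347 - (-4)·1.3281 - (-1)·-0.8399) / (8) = 0.3504
  x_3 = (12 - (2)·0.3347 - (1)·0.3504 - (2)·-0.8399) / (8) = 1.5825
  x_4 = (-5 - (4)·0.3347 - (4)·0.3504 - (1)·1.5825) / (10) = -0.9323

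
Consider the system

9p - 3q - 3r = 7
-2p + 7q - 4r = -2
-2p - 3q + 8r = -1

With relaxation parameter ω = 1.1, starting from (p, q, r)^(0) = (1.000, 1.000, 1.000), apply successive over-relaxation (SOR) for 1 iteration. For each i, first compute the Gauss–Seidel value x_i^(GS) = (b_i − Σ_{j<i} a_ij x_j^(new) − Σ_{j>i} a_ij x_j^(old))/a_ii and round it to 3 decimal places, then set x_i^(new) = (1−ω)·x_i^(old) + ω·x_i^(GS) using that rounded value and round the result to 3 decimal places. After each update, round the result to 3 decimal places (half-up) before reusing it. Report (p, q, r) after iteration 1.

Iteration 1:
  p: GS value = (7 - (-3)·1.000 - (-3)·1.000) / (9) = 1.444;  p ← (1−ω)·1.000 + ω·1.444 = 1.488
  q: GS value = (-2 - (-2)·1.488 - (-4)·1.000) / (7) = 0.711;  q ← (1−ω)·1.000 + ω·0.711 = 0.682
  r: GS value = (-1 - (-2)·1.488 - (-3)·0.682) / (8) = 0.503;  r ← (1−ω)·1.000 + ω·0.503 = 0.453

(1.488, 0.682, 0.453)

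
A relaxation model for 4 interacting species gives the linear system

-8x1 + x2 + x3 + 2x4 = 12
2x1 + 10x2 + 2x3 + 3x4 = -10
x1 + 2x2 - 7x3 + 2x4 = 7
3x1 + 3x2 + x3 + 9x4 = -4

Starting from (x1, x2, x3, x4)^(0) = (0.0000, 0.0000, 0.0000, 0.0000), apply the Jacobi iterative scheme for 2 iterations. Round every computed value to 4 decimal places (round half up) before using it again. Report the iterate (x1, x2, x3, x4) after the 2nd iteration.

(-1.8611, -0.3667, -1.6270, 0.5000)

Iteration 1:
  x1 = (12 - (1)·0.0000 - (1)·0.0000 - (2)·0.0000) / (-8) = -1.5000
  x2 = (-10 - (2)·0.0000 - (2)·0.0000 - (3)·0.0000) / (10) = -1.0000
  x3 = (7 - (1)·0.0000 - (2)·0.0000 - (2)·0.0000) / (-7) = -1.0000
  x4 = (-4 - (3)·0.0000 - (3)·0.0000 - (1)·0.0000) / (9) = -0.4444
Iteration 2:
  x1 = (12 - (1)·-1.0000 - (1)·-1.0000 - (2)·-0.4444) / (-8) = -1.8611
  x2 = (-10 - (2)·-1.5000 - (2)·-1.0000 - (3)·-0.4444) / (10) = -0.3667
  x3 = (7 - (1)·-1.5000 - (2)·-1.0000 - (2)·-0.4444) / (-7) = -1.6270
  x4 = (-4 - (3)·-1.5000 - (3)·-1.0000 - (1)·-1.0000) / (9) = 0.5000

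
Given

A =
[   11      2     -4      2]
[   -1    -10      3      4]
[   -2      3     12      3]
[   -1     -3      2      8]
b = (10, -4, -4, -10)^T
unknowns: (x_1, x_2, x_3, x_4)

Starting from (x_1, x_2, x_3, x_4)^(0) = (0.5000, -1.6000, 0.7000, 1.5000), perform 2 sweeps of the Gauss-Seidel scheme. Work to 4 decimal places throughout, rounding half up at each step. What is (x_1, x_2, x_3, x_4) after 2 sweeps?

(0.5157, -0.0856, -0.1018, -1.1922)

Iteration 1:
  x_1 = (10 - (2)·-1.6000 - (-4)·0.7000 - (2)·1.5000) / (11) = 1.1818
  x_2 = (-4 - (-1)·1.1818 - (3)·0.7000 - (4)·1.5000) / (-10) = 1.0918
  x_3 = (-4 - (-2)·1.1818 - (3)·1.0918 - (3)·1.5000) / (12) = -0.7843
  x_4 = (-10 - (-1)·1.1818 - (-3)·1.0918 - (2)·-0.7843) / (8) = -0.4968
Iteration 2:
  x_1 = (10 - (2)·1.0918 - (-4)·-0.7843 - (2)·-0.4968) / (11) = 0.5157
  x_2 = (-4 - (-1)·0.5157 - (3)·-0.7843 - (4)·-0.4968) / (-10) = -0.0856
  x_3 = (-4 - (-2)·0.5157 - (3)·-0.0856 - (3)·-0.4968) / (12) = -0.1018
  x_4 = (-10 - (-1)·0.5157 - (-3)·-0.0856 - (2)·-0.1018) / (8) = -1.1922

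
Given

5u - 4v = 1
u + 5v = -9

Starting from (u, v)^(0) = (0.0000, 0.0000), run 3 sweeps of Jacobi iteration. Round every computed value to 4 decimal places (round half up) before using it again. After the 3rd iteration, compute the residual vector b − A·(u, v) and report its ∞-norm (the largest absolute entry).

Iteration 1:
  u = (1 - (-4)·0.0000) / (5) = 0.2000
  v = (-9 - (1)·0.0000) / (5) = -1.8000
Iteration 2:
  u = (1 - (-4)·-1.8000) / (5) = -1.2400
  v = (-9 - (1)·0.2000) / (5) = -1.8400
Iteration 3:
  u = (1 - (-4)·-1.8400) / (5) = -1.2720
  v = (-9 - (1)·-1.2400) / (5) = -1.5520
Residual b − A·x = (1.1520, 0.0320); ∞-norm = 1.1520

1.1520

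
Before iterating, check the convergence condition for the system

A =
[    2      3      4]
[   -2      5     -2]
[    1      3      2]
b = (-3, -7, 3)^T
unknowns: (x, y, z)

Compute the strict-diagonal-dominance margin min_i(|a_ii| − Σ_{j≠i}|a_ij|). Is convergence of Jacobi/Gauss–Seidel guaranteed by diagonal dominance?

row 1: |2| − (3+4) = -5
row 2: |5| − (2+2) = 1
row 3: |2| − (1+3) = -2
minimum over rows = -5 → not strictly diagonally dominant

-5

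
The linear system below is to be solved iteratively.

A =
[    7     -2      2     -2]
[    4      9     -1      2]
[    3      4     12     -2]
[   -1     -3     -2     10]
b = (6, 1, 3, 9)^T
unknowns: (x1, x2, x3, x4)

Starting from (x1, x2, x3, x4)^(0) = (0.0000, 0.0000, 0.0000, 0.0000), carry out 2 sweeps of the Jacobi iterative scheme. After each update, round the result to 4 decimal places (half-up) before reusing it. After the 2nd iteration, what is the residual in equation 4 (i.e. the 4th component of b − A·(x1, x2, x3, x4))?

Iteration 1:
  x1 = (6 - (-2)·0.0000 - (2)·0.0000 - (-2)·0.0000) / (7) = 0.8571
  x2 = (1 - (4)·0.0000 - (-1)·0.0000 - (2)·0.0000) / (9) = 0.1111
  x3 = (3 - (3)·0.0000 - (4)·0.0000 - (-2)·0.0000) / (12) = 0.2500
  x4 = (9 - (-1)·0.0000 - (-3)·0.0000 - (-2)·0.0000) / (10) = 0.9000
Iteration 2:
  x1 = (6 - (-2)·0.1111 - (2)·0.2500 - (-2)·0.9000) / (7) = 1.0746
  x2 = (1 - (4)·0.8571 - (-1)·0.2500 - (2)·0.9000) / (9) = -0.4420
  x3 = (3 - (3)·0.8571 - (4)·0.1111 - (-2)·0.9000) / (12) = 0.1487
  x4 = (9 - (-1)·0.8571 - (-3)·0.1111 - (-2)·0.2500) / (10) = 1.0690
Residual b − A·x = (-0.5656, -1.3097, 1.8978, -1.6440)

-1.6440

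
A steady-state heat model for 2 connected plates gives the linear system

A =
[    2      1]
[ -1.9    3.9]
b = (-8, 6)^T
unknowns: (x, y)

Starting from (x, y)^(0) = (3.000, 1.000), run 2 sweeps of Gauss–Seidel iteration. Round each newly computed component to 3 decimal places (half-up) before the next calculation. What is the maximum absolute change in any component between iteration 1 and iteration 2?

0.827

Iteration 1:
  x = (-8 - (1)·1.000) / (2) = -4.500
  y = (6 - (-1.9)·-4.500) / (3.9) = -0.654
Iteration 2:
  x = (-8 - (1)·-0.654) / (2) = -3.673
  y = (6 - (-1.9)·-3.673) / (3.9) = -0.251
Change: (0.827, 0.403) → max |·| = 0.827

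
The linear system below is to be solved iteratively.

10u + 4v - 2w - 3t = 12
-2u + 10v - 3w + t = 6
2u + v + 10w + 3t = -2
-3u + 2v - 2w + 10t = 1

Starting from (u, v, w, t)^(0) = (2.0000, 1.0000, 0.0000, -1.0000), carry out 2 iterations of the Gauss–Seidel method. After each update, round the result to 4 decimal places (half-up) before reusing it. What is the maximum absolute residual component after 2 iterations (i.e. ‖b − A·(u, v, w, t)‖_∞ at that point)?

1.2295

Iteration 1:
  u = (12 - (4)·1.0000 - (-2)·0.0000 - (-3)·-1.0000) / (10) = 0.5000
  v = (6 - (-2)·0.5000 - (-3)·0.0000 - (1)·-1.0000) / (10) = 0.8000
  w = (-2 - (2)·0.5000 - (1)·0.8000 - (3)·-1.0000) / (10) = -0.0800
  t = (1 - (-3)·0.5000 - (2)·0.8000 - (-2)·-0.0800) / (10) = 0.0740
Iteration 2:
  u = (12 - (4)·0.8000 - (-2)·-0.0800 - (-3)·0.0740) / (10) = 0.8862
  v = (6 - (-2)·0.8862 - (-3)·-0.0800 - (1)·0.0740) / (10) = 0.7458
  w = (-2 - (2)·0.8862 - (1)·0.7458 - (3)·0.0740) / (10) = -0.4740
  t = (1 - (-3)·0.8862 - (2)·0.7458 - (-2)·-0.4740) / (10) = 0.1219
Residual b − A·x = (-0.4275, -1.2295, -0.1439, 0.0000); ∞-norm = 1.2295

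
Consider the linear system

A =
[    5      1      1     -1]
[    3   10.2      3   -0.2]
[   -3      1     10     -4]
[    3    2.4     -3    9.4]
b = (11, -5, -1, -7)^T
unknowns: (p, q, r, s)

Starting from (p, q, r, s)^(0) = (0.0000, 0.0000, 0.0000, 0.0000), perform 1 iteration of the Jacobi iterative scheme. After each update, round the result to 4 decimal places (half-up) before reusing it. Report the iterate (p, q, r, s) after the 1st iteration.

(2.2000, -0.4902, -0.1000, -0.7447)

Iteration 1:
  p = (11 - (1)·0.0000 - (1)·0.0000 - (-1)·0.0000) / (5) = 2.2000
  q = (-5 - (3)·0.0000 - (3)·0.0000 - (-0.2)·0.0000) / (10.2) = -0.4902
  r = (-1 - (-3)·0.0000 - (1)·0.0000 - (-4)·0.0000) / (10) = -0.1000
  s = (-7 - (3)·0.0000 - (2.4)·0.0000 - (-3)·0.0000) / (9.4) = -0.7447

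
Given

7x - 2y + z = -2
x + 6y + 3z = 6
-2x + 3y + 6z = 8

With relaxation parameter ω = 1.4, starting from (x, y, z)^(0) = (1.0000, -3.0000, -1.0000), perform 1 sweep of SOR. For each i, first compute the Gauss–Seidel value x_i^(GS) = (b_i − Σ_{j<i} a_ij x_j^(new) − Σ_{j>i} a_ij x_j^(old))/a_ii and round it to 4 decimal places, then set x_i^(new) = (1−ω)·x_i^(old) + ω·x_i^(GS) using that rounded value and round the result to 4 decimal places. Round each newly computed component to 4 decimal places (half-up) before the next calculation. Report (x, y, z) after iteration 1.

(-1.8000, 3.7200, -1.1774)

Iteration 1:
  x: GS value = (-2 - (-2)·-3.0000 - (1)·-1.0000) / (7) = -1.0000;  x ← (1−ω)·1.0000 + ω·-1.0000 = -1.8000
  y: GS value = (6 - (1)·-1.8000 - (3)·-1.0000) / (6) = 1.8000;  y ← (1−ω)·-3.0000 + ω·1.8000 = 3.7200
  z: GS value = (8 - (-2)·-1.8000 - (3)·3.7200) / (6) = -1.1267;  z ← (1−ω)·-1.0000 + ω·-1.1267 = -1.1774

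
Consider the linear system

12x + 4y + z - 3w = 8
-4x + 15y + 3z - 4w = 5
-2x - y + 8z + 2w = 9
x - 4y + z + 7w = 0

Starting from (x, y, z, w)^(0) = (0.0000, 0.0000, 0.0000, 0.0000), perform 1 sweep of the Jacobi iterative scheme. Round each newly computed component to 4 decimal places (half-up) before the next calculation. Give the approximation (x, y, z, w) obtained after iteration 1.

Iteration 1:
  x = (8 - (4)·0.0000 - (1)·0.0000 - (-3)·0.0000) / (12) = 0.6667
  y = (5 - (-4)·0.0000 - (3)·0.0000 - (-4)·0.0000) / (15) = 0.3333
  z = (9 - (-2)·0.0000 - (-1)·0.0000 - (2)·0.0000) / (8) = 1.1250
  w = (0 - (1)·0.0000 - (-4)·0.0000 - (1)·0.0000) / (7) = 0.0000

(0.6667, 0.3333, 1.1250, 0.0000)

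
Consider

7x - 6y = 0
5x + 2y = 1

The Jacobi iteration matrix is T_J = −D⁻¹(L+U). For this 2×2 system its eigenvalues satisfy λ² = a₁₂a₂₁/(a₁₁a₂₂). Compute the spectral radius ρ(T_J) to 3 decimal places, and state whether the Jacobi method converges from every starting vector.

a₁₂a₂₁/(a₁₁a₂₂) = (-6)·(5) / ((7)·(2)) = -2.142857
ρ = √|-2.142857| = √2.142857 = 1.464
ρ > 1, so Jacobi diverges

1.464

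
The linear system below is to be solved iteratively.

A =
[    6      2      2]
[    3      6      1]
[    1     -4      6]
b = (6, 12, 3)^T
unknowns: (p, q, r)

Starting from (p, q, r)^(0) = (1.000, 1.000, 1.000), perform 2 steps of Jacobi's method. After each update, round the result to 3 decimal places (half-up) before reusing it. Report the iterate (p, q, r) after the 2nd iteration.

(0.222, 1.667, 1.333)

Iteration 1:
  p = (6 - (2)·1.000 - (2)·1.000) / (6) = 0.333
  q = (12 - (3)·1.000 - (1)·1.000) / (6) = 1.333
  r = (3 - (1)·1.000 - (-4)·1.000) / (6) = 1.000
Iteration 2:
  p = (6 - (2)·1.333 - (2)·1.000) / (6) = 0.222
  q = (12 - (3)·0.333 - (1)·1.000) / (6) = 1.667
  r = (3 - (1)·0.333 - (-4)·1.333) / (6) = 1.333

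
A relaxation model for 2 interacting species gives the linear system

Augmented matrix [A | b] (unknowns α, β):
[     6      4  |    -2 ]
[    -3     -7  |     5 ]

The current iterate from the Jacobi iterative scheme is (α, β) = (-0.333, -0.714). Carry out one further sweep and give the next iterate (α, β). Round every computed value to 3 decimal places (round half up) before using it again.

One sweep:
  α = (-2 - (4)·-0.714) / (6) = 0.143
  β = (5 - (-3)·-0.333) / (-7) = -0.572

(0.143, -0.572)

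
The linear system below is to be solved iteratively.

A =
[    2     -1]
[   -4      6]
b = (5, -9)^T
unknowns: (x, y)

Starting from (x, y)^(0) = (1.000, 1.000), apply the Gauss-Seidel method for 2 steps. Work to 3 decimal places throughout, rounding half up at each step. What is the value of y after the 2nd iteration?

0.333

Iteration 1:
  x = (5 - (-1)·1.000) / (2) = 3.000
  y = (-9 - (-4)·3.000) / (6) = 0.500
Iteration 2:
  x = (5 - (-1)·0.500) / (2) = 2.750
  y = (-9 - (-4)·2.750) / (6) = 0.333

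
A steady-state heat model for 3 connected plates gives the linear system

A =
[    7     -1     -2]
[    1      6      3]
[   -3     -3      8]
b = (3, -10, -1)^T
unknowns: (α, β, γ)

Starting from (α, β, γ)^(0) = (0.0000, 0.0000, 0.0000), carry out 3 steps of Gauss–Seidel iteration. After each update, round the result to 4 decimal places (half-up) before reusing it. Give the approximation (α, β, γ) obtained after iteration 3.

(0.0535, -1.3590, -0.6146)

Iteration 1:
  α = (3 - (-1)·0.0000 - (-2)·0.0000) / (7) = 0.4286
  β = (-10 - (1)·0.4286 - (3)·0.0000) / (6) = -1.7381
  γ = (-1 - (-3)·0.4286 - (-3)·-1.7381) / (8) = -0.6161
Iteration 2:
  α = (3 - (-1)·-1.7381 - (-2)·-0.6161) / (7) = 0.0042
  β = (-10 - (1)·0.0042 - (3)·-0.6161) / (6) = -1.3593
  γ = (-1 - (-3)·0.0042 - (-3)·-1.3593) / (8) = -0.6332
Iteration 3:
  α = (3 - (-1)·-1.3593 - (-2)·-0.6332) / (7) = 0.0535
  β = (-10 - (1)·0.0535 - (3)·-0.6332) / (6) = -1.3590
  γ = (-1 - (-3)·0.0535 - (-3)·-1.3590) / (8) = -0.6146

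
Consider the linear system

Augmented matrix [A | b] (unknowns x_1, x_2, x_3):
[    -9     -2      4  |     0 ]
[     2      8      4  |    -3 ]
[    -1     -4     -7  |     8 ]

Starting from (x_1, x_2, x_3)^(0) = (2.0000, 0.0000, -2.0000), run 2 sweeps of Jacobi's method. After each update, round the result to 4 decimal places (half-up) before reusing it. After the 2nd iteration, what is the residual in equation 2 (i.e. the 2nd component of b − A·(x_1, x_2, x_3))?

Iteration 1:
  x_1 = (0 - (-2)·0.0000 - (4)·-2.0000) / (-9) = -0.8889
  x_2 = (-3 - (2)·2.0000 - (4)·-2.0000) / (8) = 0.1250
  x_3 = (8 - (-1)·2.0000 - (-4)·0.0000) / (-7) = -1.4286
Iteration 2:
  x_1 = (0 - (-2)·0.1250 - (4)·-1.4286) / (-9) = -0.6627
  x_2 = (-3 - (2)·-0.8889 - (4)·-1.4286) / (8) = 0.5615
  x_3 = (8 - (-1)·-0.8889 - (-4)·0.1250) / (-7) = -1.0873
Residual b − A·x = (-0.4921, -1.8174, 1.9722)

-1.8174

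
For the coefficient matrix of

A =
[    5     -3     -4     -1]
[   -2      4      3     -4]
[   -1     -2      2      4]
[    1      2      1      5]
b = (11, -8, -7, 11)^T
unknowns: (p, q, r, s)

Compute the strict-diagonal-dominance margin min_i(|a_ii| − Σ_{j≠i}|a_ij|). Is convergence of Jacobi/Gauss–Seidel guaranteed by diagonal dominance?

row 1: |5| − (3+4+1) = -3
row 2: |4| − (2+3+4) = -5
row 3: |2| − (1+2+4) = -5
row 4: |5| − (1+2+1) = 1
minimum over rows = -5 → not strictly diagonally dominant

-5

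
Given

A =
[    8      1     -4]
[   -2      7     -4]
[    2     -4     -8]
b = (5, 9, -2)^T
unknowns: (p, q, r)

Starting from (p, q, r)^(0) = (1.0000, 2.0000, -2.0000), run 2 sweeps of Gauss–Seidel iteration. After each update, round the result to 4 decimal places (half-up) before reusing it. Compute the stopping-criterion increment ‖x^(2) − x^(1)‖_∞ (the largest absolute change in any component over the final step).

Iteration 1:
  p = (5 - (1)·2.0000 - (-4)·-2.0000) / (8) = -0.6250
  q = (9 - (-2)·-0.6250 - (-4)·-2.0000) / (7) = -0.0357
  r = (-2 - (2)·-0.6250 - (-4)·-0.0357) / (-8) = 0.1116
Iteration 2:
  p = (5 - (1)·-0.0357 - (-4)·0.1116) / (8) = 0.6853
  q = (9 - (-2)·0.6853 - (-4)·0.1116) / (7) = 1.5453
  r = (-2 - (2)·0.6853 - (-4)·1.5453) / (-8) = -0.3513
Change: (1.3103, 1.5810, -0.4629) → max |·| = 1.5810

1.5810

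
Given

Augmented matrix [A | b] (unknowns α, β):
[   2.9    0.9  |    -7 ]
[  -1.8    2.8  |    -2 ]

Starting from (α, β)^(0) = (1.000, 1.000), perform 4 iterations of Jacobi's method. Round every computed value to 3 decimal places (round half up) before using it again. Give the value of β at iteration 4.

-1.774

Iteration 1:
  α = (-7 - (0.9)·1.000) / (2.9) = -2.724
  β = (-2 - (-1.8)·1.000) / (2.8) = -0.071
Iteration 2:
  α = (-7 - (0.9)·-0.071) / (2.9) = -2.392
  β = (-2 - (-1.8)·-2.724) / (2.8) = -2.465
Iteration 3:
  α = (-7 - (0.9)·-2.465) / (2.9) = -1.649
  β = (-2 - (-1.8)·-2.392) / (2.8) = -2.252
Iteration 4:
  α = (-7 - (0.9)·-2.252) / (2.9) = -1.715
  β = (-2 - (-1.8)·-1.649) / (2.8) = -1.774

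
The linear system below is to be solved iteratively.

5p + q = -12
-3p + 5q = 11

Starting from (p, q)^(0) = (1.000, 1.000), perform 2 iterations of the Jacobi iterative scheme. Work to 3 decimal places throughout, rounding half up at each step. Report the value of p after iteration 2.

-2.960

Iteration 1:
  p = (-12 - (1)·1.000) / (5) = -2.600
  q = (11 - (-3)·1.000) / (5) = 2.800
Iteration 2:
  p = (-12 - (1)·2.800) / (5) = -2.960
  q = (11 - (-3)·-2.600) / (5) = 0.640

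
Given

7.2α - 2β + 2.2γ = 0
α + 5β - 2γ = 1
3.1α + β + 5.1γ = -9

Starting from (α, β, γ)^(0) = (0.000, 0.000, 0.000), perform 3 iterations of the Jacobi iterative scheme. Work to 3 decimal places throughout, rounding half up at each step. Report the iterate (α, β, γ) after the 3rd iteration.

Iteration 1:
  α = (0 - (-2)·0.000 - (2.2)·0.000) / (7.2) = 0.000
  β = (1 - (1)·0.000 - (-2)·0.000) / (5) = 0.200
  γ = (-9 - (3.1)·0.000 - (1)·0.000) / (5.1) = -1.765
Iteration 2:
  α = (0 - (-2)·0.200 - (2.2)·-1.765) / (7.2) = 0.595
  β = (1 - (1)·0.000 - (-2)·-1.765) / (5) = -0.506
  γ = (-9 - (3.1)·0.000 - (1)·0.200) / (5.1) = -1.804
Iteration 3:
  α = (0 - (-2)·-0.506 - (2.2)·-1.804) / (7.2) = 0.411
  β = (1 - (1)·0.595 - (-2)·-1.804) / (5) = -0.641
  γ = (-9 - (3.1)·0.595 - (1)·-0.506) / (5.1) = -2.027

(0.411, -0.641, -2.027)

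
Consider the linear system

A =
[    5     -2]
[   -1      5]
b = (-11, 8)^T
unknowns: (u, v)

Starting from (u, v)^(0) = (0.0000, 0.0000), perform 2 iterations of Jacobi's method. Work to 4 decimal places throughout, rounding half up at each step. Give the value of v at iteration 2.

1.1600

Iteration 1:
  u = (-11 - (-2)·0.0000) / (5) = -2.2000
  v = (8 - (-1)·0.0000) / (5) = 1.6000
Iteration 2:
  u = (-11 - (-2)·1.6000) / (5) = -1.5600
  v = (8 - (-1)·-2.2000) / (5) = 1.1600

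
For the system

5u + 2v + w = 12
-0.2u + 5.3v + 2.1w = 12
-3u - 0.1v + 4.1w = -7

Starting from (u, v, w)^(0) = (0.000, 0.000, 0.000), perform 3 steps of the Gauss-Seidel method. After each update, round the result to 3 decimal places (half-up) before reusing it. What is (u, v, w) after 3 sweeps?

(1.610, 2.563, -0.467)

Iteration 1:
  u = (12 - (2)·0.000 - (1)·0.000) / (5) = 2.400
  v = (12 - (-0.2)·2.400 - (2.1)·0.000) / (5.3) = 2.355
  w = (-7 - (-3)·2.400 - (-0.1)·2.355) / (4.1) = 0.106
Iteration 2:
  u = (12 - (2)·2.355 - (1)·0.106) / (5) = 1.437
  v = (12 - (-0.2)·1.437 - (2.1)·0.106) / (5.3) = 2.276
  w = (-7 - (-3)·1.437 - (-0.1)·2.276) / (4.1) = -0.600
Iteration 3:
  u = (12 - (2)·2.276 - (1)·-0.600) / (5) = 1.610
  v = (12 - (-0.2)·1.610 - (2.1)·-0.600) / (5.3) = 2.563
  w = (-7 - (-3)·1.610 - (-0.1)·2.563) / (4.1) = -0.467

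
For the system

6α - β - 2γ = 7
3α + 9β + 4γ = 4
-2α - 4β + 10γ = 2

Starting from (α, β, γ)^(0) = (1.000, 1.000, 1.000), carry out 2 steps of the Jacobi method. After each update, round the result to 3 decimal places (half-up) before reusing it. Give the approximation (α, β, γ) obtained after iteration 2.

Iteration 1:
  α = (7 - (-1)·1.000 - (-2)·1.000) / (6) = 1.667
  β = (4 - (3)·1.000 - (4)·1.000) / (9) = -0.333
  γ = (2 - (-2)·1.000 - (-4)·1.000) / (10) = 0.800
Iteration 2:
  α = (7 - (-1)·-0.333 - (-2)·0.800) / (6) = 1.378
  β = (4 - (3)·1.667 - (4)·0.800) / (9) = -0.467
  γ = (2 - (-2)·1.667 - (-4)·-0.333) / (10) = 0.400

(1.378, -0.467, 0.400)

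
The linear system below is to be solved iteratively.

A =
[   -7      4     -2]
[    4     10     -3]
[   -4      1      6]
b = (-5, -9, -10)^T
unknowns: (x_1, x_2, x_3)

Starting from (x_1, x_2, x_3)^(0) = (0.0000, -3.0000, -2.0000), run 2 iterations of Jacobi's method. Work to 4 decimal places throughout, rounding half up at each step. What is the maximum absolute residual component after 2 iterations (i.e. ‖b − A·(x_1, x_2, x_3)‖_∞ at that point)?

Iteration 1:
  x_1 = (-5 - (4)·-3.0000 - (-2)·-2.0000) / (-7) = -0.4286
  x_2 = (-9 - (4)·0.0000 - (-3)·-2.0000) / (10) = -1.5000
  x_3 = (-10 - (-4)·0.0000 - (1)·-3.0000) / (6) = -1.1667
Iteration 2:
  x_1 = (-5 - (4)·-1.5000 - (-2)·-1.1667) / (-7) = 0.1905
  x_2 = (-9 - (4)·-0.4286 - (-3)·-1.1667) / (10) = -1.0786
  x_3 = (-10 - (-4)·-0.4286 - (1)·-1.5000) / (6) = -1.7024
Residual b − A·x = (-2.7569, -4.0832, 2.0550); ∞-norm = 4.0832

4.0832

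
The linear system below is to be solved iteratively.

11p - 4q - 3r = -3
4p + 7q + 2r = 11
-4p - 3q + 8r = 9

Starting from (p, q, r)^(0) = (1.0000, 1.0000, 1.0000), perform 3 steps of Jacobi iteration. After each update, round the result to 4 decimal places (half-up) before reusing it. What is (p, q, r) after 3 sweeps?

Iteration 1:
  p = (-3 - (-4)·1.0000 - (-3)·1.0000) / (11) = 0.3636
  q = (11 - (4)·1.0000 - (2)·1.0000) / (7) = 0.7143
  r = (9 - (-4)·1.0000 - (-3)·1.0000) / (8) = 2.0000
Iteration 2:
  p = (-3 - (-4)·0.7143 - (-3)·2.0000) / (11) = 0.5325
  q = (11 - (4)·0.3636 - (2)·2.0000) / (7) = 0.7922
  r = (9 - (-4)·0.3636 - (-3)·0.7143) / (8) = 1.5747
Iteration 3:
  p = (-3 - (-4)·0.7922 - (-3)·1.5747) / (11) = 0.4448
  q = (11 - (4)·0.5325 - (2)·1.5747) / (7) = 0.8172
  r = (9 - (-4)·0.5325 - (-3)·0.7922) / (8) = 1.6883

(0.4448, 0.8172, 1.6883)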